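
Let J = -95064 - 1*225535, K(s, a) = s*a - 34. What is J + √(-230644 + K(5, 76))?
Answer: -320599 + I*√230298 ≈ -3.206e+5 + 479.89*I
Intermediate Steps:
K(s, a) = -34 + a*s (K(s, a) = a*s - 34 = -34 + a*s)
J = -320599 (J = -95064 - 225535 = -320599)
J + √(-230644 + K(5, 76)) = -320599 + √(-230644 + (-34 + 76*5)) = -320599 + √(-230644 + (-34 + 380)) = -320599 + √(-230644 + 346) = -320599 + √(-230298) = -320599 + I*√230298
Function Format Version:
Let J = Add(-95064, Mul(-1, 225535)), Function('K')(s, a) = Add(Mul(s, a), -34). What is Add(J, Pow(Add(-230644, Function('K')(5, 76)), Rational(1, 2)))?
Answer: Add(-320599, Mul(I, Pow(230298, Rational(1, 2)))) ≈ Add(-3.2060e+5, Mul(479.89, I))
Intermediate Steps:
Function('K')(s, a) = Add(-34, Mul(a, s)) (Function('K')(s, a) = Add(Mul(a, s), -34) = Add(-34, Mul(a, s)))
J = -320599 (J = Add(-95064, -225535) = -320599)
Add(J, Pow(Add(-230644, Function('K')(5, 76)), Rational(1, 2))) = Add(-320599, Pow(Add(-230644, Add(-34, Mul(76, 5))), Rational(1, 2))) = Add(-320599, Pow(Add(-230644, Add(-34, 380)), Rational(1, 2))) = Add(-320599, Pow(Add(-230644, 346), Rational(1, 2))) = Add(-320599, Pow(-230298, Rational(1, 2))) = Add(-320599, Mul(I, Pow(230298, Rational(1, 2))))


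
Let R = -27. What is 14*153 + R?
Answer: 2115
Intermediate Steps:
14*153 + R = 14*153 - 27 = 2142 - 27 = 2115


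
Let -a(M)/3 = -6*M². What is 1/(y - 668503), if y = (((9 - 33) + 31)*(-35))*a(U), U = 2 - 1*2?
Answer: -1/668503 ≈ -1.4959e-6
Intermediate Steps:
U = 0 (U = 2 - 2 = 0)
a(M) = 18*M² (a(M) = -(-18)*M² = 18*M²)
y = 0 (y = (((9 - 33) + 31)*(-35))*(18*0²) = ((-24 + 31)*(-35))*(18*0) = (7*(-35))*0 = -245*0 = 0)
1/(y - 668503) = 1/(0 - 668503) = 1/(-668503) = -1/668503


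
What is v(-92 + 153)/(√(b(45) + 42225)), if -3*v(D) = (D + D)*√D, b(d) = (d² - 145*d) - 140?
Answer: -122*√2292685/112755 ≈ -1.6383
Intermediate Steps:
b(d) = -140 + d² - 145*d
v(D) = -2*D^(3/2)/3 (v(D) = -(D + D)*√D/3 = -2*D*√D/3 = -2*D^(3/2)/3)
v(-92 + 153)/(√(b(45) + 42225)) = (-2*(-92 + 153)^(3/2)/3)/(√((-140 + 45² - 145*45) + 42225)) = (-122*√61/3)/(√((-140 + 2025 - 6525) + 42225)) = (-122*√61/3)/(√(-4640 + 42225)) = (-122*√61/3)/(√37585) = (-122*√61/3)*(√37585/37585) = -122*√2292685/112755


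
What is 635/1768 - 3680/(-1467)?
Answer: 7437785/2593656 ≈ 2.8677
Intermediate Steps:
635/1768 - 3680/(-1467) = 635*(1/1768) - 3680*(-1/1467) = 635/1768 + 3680/1467 = 7437785/2593656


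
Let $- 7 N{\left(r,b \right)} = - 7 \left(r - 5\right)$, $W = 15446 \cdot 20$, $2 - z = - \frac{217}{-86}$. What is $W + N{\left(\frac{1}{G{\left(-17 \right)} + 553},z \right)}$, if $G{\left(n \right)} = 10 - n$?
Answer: $\frac{179170701}{580} \approx 3.0892 \cdot 10^{5}$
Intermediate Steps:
$z = - \frac{45}{86}$ ($z = 2 - - \frac{217}{-86} = 2 - \left(-217\right) \left(- \frac{1}{86}\right) = 2 - \frac{217}{86} = - \frac{45}{86} \approx -0.52326$)
$W = 308920$
$N{\left(r,b \right)} = -5 + r$ ($N{\left(r,b \right)} = - \frac{\left(-7\right) \left(r - 5\right)}{7} = - \frac{\left(-7\right) \left(-5 + r\right)}{7} = - \frac{35 - 7 r}{7} = -5 + r$)
$W + N{\left(\frac{1}{G{\left(-17 \right)} + 553},z \right)} = 308920 - \left(5 - \frac{1}{\left(10 - -17\right) + 553}\right) = 308920 - \left(5 - \frac{1}{\left(10 + 17\right) + 553}\right) = 308920 - \left(5 - \frac{1}{27 + 553}\right) = 308920 - \left(5 - \frac{1}{580}\right) = 308920 + \left(-5 + \frac{1}{580}\right) = 308920 - \frac{2899}{580} = \frac{179170701}{580}$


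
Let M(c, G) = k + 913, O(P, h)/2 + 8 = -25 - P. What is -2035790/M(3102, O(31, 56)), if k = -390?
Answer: -2035790/523 ≈ -3892.5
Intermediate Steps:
O(P, h) = -66 - 2*P (O(P, h) = -16 + 2*(-25 - P) = -16 + (-50 - 2*P) = -66 - 2*P)
M(c, G) = 523 (M(c, G) = -390 + 913 = 523)
-2035790/M(3102, O(31, 56)) = -2035790/523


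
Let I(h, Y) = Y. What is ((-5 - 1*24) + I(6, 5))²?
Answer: 576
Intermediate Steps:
((-5 - 1*24) + I(6, 5))² = ((-5 - 1*24) + 5)² = ((-5 - 24) + 5)² = (-29 + 5)² = (-24)² = 576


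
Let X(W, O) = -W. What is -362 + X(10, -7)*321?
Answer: -3572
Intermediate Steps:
-362 + X(10, -7)*321 = -362 - 1*10*321 = -362 - 10*321 = -362 - 3210 = -3572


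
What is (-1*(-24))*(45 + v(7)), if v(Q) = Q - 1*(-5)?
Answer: 1368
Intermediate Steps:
v(Q) = 5 + Q (v(Q) = Q + 5 = 5 + Q)
(-1*(-24))*(45 + v(7)) = (-1*(-24))*(45 + (5 + 7)) = 24*(45 + 12) = 24*57 = 1368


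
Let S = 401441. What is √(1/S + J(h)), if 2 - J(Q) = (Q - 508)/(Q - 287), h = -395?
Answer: √50667602195223046/273782762 ≈ 0.82217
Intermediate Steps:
J(Q) = 2 - (-508 + Q)/(-287 + Q) (J(Q) = 2 - (Q - 508)/(Q - 287) = 2 - (-508 + Q)/(-287 + Q))
√(1/S + J(h)) = √(1/401441 + (-66 - 395)/(-287 - 395)) = √(1/401441 - 461/(-682)) = √(1/401441 - 1/682*(-461)) = √(1/401441 + 461/682) = √(185064983/273782762) = √50667602195223046/273782762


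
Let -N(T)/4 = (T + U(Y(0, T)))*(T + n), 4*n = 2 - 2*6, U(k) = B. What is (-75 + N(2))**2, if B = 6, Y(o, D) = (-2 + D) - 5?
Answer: 3481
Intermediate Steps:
Y(o, D) = -7 + D
U(k) = 6
n = -5/2 (n = (2 - 2*6)/4 = (2 - 12)/4 = (1/4)*(-10) = -5/2 ≈ -2.5000)
N(T) = -4*(6 + T)*(-5/2 + T) (N(T) = -4*(T + 6)*(T - 5/2) = -4*(6 + T)*(-5/2 + T))
(-75 + N(2))**2 = (-75 + (60 - 14*2 - 4*2**2))**2 = (-75 + (60 - 28 - 4*4))**2 = (-75 + (60 - 28 - 16))**2 = (-75 + 16)**2 = (-59)**2 = 3481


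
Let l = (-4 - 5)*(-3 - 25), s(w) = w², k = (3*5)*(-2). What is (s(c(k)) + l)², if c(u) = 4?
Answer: 71824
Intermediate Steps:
k = -30 (k = 15*(-2) = -30)
l = 252 (l = -9*(-28) = 252)
(s(c(k)) + l)² = (4² + 252)² = (16 + 252)² = 268² = 71824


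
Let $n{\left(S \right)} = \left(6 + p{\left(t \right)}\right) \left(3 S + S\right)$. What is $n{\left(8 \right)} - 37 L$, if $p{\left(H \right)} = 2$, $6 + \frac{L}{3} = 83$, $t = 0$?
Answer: $-8291$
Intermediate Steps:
$L = 231$ ($L = -18 + 3 \cdot 83 = -18 + 249 = 231$)
$n{\left(S \right)} = 32 S$ ($n{\left(S \right)} = \left(6 + 2\right) \left(3 S + S\right) = 8 \cdot 4 S = 32 S$)
$n{\left(8 \right)} - 37 L = 32 \cdot 8 - 8547 = 256 - 8547 = -8291$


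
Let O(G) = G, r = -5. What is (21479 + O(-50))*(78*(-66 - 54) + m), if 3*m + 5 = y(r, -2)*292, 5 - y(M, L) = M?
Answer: -179753595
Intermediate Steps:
y(M, L) = 5 - M
m = 2915/3 (m = -5/3 + ((5 - 1*(-5))*292)/3 = -5/3 + ((5 + 5)*292)/3 = -5/3 + (10*292)/3 = -5/3 + (⅓)*2920 = -5/3 + 2920/3 = 2915/3 ≈ 971.67)
(21479 + O(-50))*(78*(-66 - 54) + m) = (21479 - 50)*(78*(-66 - 54) + 2915/3) = 21429*(78*(-120) + 2915/3) = 21429*(-9360 + 2915/3) = 21429*(-25165/3) = -179753595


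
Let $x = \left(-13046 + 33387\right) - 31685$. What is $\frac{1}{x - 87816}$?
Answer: $- \frac{1}{99160} \approx -1.0085 \cdot 10^{-5}$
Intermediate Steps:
$x = -11344$ ($x = 20341 - 31685 = -11344$)
$\frac{1}{x - 87816} = \frac{1}{-11344 - 87816} = \frac{1}{-99160} = - \frac{1}{99160}$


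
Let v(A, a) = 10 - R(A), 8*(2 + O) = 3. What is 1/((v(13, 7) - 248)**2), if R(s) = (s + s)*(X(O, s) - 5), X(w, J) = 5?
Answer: 1/56644 ≈ 1.7654e-5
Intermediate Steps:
O = -13/8 (O = -2 + (1/8)*3 = -2 + 3/8 = -13/8 ≈ -1.6250)
R(s) = 0 (R(s) = (s + s)*(5 - 5) = (2*s)*0 = 0)
v(A, a) = 10 (v(A, a) = 10 - 1*0 = 10 + 0 = 10)
1/((v(13, 7) - 248)**2) = 1/((10 - 248)**2) = 1/((-238)**2) = 1/56644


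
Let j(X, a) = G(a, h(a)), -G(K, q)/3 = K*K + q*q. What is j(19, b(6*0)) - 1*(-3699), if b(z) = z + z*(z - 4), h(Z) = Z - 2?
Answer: 3687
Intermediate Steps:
h(Z) = -2 + Z
G(K, q) = -3*K² - 3*q² (G(K, q) = -3*(K*K + q*q) = -3*(K² + q²) = -3*K² - 3*q²)
b(z) = z + z*(-4 + z)
j(X, a) = -3*a² - 3*(-2 + a)²
j(19, b(6*0)) - 1*(-3699) = (-12 - 6*((6*0)*(-3 + 6*0))² + 12*((6*0)*(-3 + 6*0))) - 1*(-3699) = (-12 - 6*(0*(-3 + 0))² + 12*(0*(-3 + 0))) + 3699 = (-12 - 6*(0*(-3))² + 12*(0*(-3))) + 3699 = (-12 - 6*0² + 12*0) + 3699 = (-12 - 6*0 + 0) + 3699 = (-12 + 0 + 0) + 3699 = -12 + 3699 = 3687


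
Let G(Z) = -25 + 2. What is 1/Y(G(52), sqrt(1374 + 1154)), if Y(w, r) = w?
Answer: -1/23 ≈ -0.043478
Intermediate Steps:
G(Z) = -23
1/Y(G(52), sqrt(1374 + 1154)) = 1/(-23) = -1/23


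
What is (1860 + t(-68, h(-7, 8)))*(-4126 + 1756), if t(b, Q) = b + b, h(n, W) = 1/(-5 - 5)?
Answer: -4085880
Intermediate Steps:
h(n, W) = -1/10 (h(n, W) = 1/(-10) = -1/10)
t(b, Q) = 2*b
(1860 + t(-68, h(-7, 8)))*(-4126 + 1756) = (1860 + 2*(-68))*(-4126 + 1756) = (1860 - 136)*(-2370) = 1724*(-2370) = -4085880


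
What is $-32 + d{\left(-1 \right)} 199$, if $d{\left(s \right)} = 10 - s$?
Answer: $2157$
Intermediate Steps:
$-32 + d{\left(-1 \right)} 199 = -32 + \left(10 - -1\right) 199 = -32 + \left(10 + 1\right) 199 = -32 + 11 \cdot 199 = -32 + 2189 = 2157$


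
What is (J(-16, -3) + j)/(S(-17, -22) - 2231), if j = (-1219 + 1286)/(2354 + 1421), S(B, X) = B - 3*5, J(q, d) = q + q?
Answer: 120733/8542825 ≈ 0.014133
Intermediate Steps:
J(q, d) = 2*q
S(B, X) = -15 + B (S(B, X) = B - 15 = -15 + B)
j = 67/3775 ≈ 0.017748
(J(-16, -3) + j)/(S(-17, -22) - 2231) = (2*(-16) + 67/3775)/((-15 - 17) - 2231) = (-32 + 67/3775)/(-32 - 2231) = -120733/3775/(-2263) = -120733/3775*(-1/2263) = 120733/8542825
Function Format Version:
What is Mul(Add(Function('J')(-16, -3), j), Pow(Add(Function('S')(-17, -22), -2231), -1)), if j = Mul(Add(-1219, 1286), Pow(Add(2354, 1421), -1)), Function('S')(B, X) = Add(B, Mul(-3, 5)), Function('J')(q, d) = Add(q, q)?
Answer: Rational(120733, 8542825) ≈ 0.014133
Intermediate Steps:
Function('J')(q, d) = Mul(2, q)
Function('S')(B, X) = Add(-15, B) (Function('S')(B, X) = Add(B, -15) = Add(-15, B))
j = Rational(67, 3775) (j = Mul(67, Pow(3775, -1)) = Mul(67, Rational(1, 3775)) = Rational(67, 3775) ≈ 0.017748)
Mul(Add(Function('J')(-16, -3), j), Pow(Add(Function('S')(-17, -22), -2231), -1)) = Mul(Add(Mul(2, -16), Rational(67, 3775)), Pow(Add(Add(-15, -17), -2231), -1)) = Mul(Add(-32, Rational(67, 3775)), Pow(Add(-32, -2231), -1)) = Mul(Rational(-120733, 3775), Pow(-2263, -1)) = Mul(Rational(-120733, 3775), Rational(-1, 2263)) = Rational(120733, 8542825)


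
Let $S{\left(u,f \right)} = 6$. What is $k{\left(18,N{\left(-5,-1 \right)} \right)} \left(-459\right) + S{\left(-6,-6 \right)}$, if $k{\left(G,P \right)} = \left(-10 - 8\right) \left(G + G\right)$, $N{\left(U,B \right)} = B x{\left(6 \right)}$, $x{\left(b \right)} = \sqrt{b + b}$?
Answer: $297438$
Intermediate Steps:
$x{\left(b \right)} = \sqrt{2} \sqrt{b}$ ($x{\left(b \right)} = \sqrt{2 b} = \sqrt{2} \sqrt{b}$)
$N{\left(U,B \right)} = 2 B \sqrt{3}$ ($N{\left(U,B \right)} = B \sqrt{2} \sqrt{6} = B 2 \sqrt{3} = 2 B \sqrt{3}$)
$k{\left(G,P \right)} = - 36 G$ ($k{\left(G,P \right)} = - 18 \cdot 2 G = - 36 G$)
$k{\left(18,N{\left(-5,-1 \right)} \right)} \left(-459\right) + S{\left(-6,-6 \right)} = \left(-36\right) 18 \left(-459\right) + 6 = \left(-648\right) \left(-459\right) + 6 = 297432 + 6 = 297438$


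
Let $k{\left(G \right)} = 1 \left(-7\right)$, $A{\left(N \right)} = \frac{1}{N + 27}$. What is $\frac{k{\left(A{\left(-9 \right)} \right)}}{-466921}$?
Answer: $\frac{1}{66703} \approx 1.4992 \cdot 10^{-5}$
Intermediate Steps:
$A{\left(N \right)} = \frac{1}{27 + N}$
$k{\left(G \right)} = -7$
$\frac{k{\left(A{\left(-9 \right)} \right)}}{-466921} = - \frac{7}{-466921} = \left(-7\right) \left(- \frac{1}{466921}\right) = \frac{1}{66703}$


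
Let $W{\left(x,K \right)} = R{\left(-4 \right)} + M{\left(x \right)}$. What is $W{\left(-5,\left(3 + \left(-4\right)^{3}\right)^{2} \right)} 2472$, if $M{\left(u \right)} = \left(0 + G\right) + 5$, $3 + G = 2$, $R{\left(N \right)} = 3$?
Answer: $17304$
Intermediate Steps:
$G = -1$ ($G = -3 + 2 = -1$)
$M{\left(u \right)} = 4$ ($M{\left(u \right)} = \left(0 - 1\right) + 5 = -1 + 5 = 4$)
$W{\left(x,K \right)} = 7$ ($W{\left(x,K \right)} = 3 + 4 = 7$)
$W{\left(-5,\left(3 + \left(-4\right)^{3}\right)^{2} \right)} 2472 = 7 \cdot 2472 = 17304$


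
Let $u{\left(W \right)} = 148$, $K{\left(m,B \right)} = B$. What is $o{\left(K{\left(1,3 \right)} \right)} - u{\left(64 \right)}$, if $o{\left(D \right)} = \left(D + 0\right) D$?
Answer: $-139$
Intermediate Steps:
$o{\left(D \right)} = D^{2}$ ($o{\left(D \right)} = D D = D^{2}$)
$o{\left(K{\left(1,3 \right)} \right)} - u{\left(64 \right)} = 3^{2} - 148 = 9 - 148 = -139$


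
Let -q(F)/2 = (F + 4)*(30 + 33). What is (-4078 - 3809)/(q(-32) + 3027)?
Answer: -2629/2185 ≈ -1.2032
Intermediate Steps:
q(F) = -504 - 126*F (q(F) = -2*(F + 4)*(30 + 33) = -2*(4 + F)*63 = -2*(252 + 63*F) = -504 - 126*F)
(-4078 - 3809)/(q(-32) + 3027) = (-4078 - 3809)/((-504 - 126*(-32)) + 3027) = -7887/((-504 + 4032) + 3027) = -7887/(3528 + 3027) = -7887/6555 = -7887*1/6555 = -2629/2185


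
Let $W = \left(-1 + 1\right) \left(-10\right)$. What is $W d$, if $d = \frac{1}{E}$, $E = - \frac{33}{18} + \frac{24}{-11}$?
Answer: $0$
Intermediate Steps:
$E = - \frac{265}{66}$ ($E = \left(-33\right) \frac{1}{18} + 24 \left(- \frac{1}{11}\right) = - \frac{11}{6} - \frac{24}{11} = - \frac{265}{66} \approx -4.0152$)
$W = 0$ ($W = 0 \left(-10\right) = 0$)
$d = - \frac{66}{265}$ ($d = \frac{1}{- \frac{265}{66}} = - \frac{66}{265} \approx -0.24906$)
$W d = 0 \left(- \frac{66}{265}\right) = 0$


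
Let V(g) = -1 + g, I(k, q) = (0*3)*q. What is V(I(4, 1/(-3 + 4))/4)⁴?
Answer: 1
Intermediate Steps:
I(k, q) = 0 (I(k, q) = 0*q = 0)
V(I(4, 1/(-3 + 4))/4)⁴ = (-1 + 0/4)⁴ = (-1 + 0*(¼))⁴ = (-1 + 0)⁴ = (-1)⁴ = 1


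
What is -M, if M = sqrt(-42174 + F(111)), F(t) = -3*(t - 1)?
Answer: -2*I*sqrt(10626) ≈ -206.17*I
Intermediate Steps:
F(t) = 3 - 3*t (F(t) = -3*(-1 + t) = 3 - 3*t)
M = 2*I*sqrt(10626) (M = sqrt(-42174 + (3 - 3*111)) = sqrt(-42174 + (3 - 333)) = sqrt(-42174 - 330) = sqrt(-42504) = 2*I*sqrt(10626) ≈ 206.17*I)
-M = -2*I*sqrt(10626)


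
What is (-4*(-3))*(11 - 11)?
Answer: 0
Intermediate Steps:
(-4*(-3))*(11 - 11) = 12*0 = 0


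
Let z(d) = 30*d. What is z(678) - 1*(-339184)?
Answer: 359524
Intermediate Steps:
z(678) - 1*(-339184) = 30*678 - 1*(-339184) = 20340 + 339184 = 359524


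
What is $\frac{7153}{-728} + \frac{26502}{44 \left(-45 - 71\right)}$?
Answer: $- \frac{435956}{29029} \approx -15.018$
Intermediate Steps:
$\frac{7153}{-728} + \frac{26502}{44 \left(-45 - 71\right)} = 7153 \left(- \frac{1}{728}\right) + \frac{26502}{44 \left(-116\right)} = - \frac{7153}{728} + \frac{26502}{-5104} = - \frac{7153}{728} + 26502 \left(- \frac{1}{5104}\right) = - \frac{7153}{728} - \frac{13251}{2552} = - \frac{435956}{29029}$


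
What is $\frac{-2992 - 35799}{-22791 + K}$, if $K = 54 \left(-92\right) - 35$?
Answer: $\frac{38791}{27794} \approx 1.3957$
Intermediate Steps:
$K = -5003$ ($K = -4968 - 35 = -5003$)
$\frac{-2992 - 35799}{-22791 + K} = \frac{-2992 - 35799}{-22791 - 5003} = - \frac{38791}{-27794} = \left(-38791\right) \left(- \frac{1}{27794}\right) = \frac{38791}{27794}$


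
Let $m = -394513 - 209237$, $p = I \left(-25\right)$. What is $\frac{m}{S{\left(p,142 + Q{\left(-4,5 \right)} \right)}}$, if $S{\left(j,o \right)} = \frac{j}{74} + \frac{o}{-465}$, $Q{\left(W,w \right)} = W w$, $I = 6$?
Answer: $\frac{1483931250}{5627} \approx 2.6372 \cdot 10^{5}$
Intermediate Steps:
$p = -150$ ($p = 6 \left(-25\right) = -150$)
$m = -603750$ ($m = -394513 - 209237 = -603750$)
$S{\left(j,o \right)} = - \frac{o}{465} + \frac{j}{74}$ ($S{\left(j,o \right)} = j \frac{1}{74} + o \left(- \frac{1}{465}\right) = \frac{j}{74} - \frac{o}{465} = - \frac{o}{465} + \frac{j}{74}$)
$\frac{m}{S{\left(p,142 + Q{\left(-4,5 \right)} \right)}} = - \frac{603750}{- \frac{142 - 20}{465} + \frac{1}{74} \left(-150\right)} = - \frac{603750}{- \frac{142 - 20}{465} - \frac{75}{37}} = - \frac{603750}{\left(- \frac{1}{465}\right) 122 - \frac{75}{37}} = - \frac{603750}{- \frac{122}{465} - \frac{75}{37}} = - \frac{603750}{- \frac{39389}{17205}} = \left(-603750\right) \left(- \frac{17205}{39389}\right) = \frac{1483931250}{5627}$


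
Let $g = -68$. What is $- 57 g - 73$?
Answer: $3803$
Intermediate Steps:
$- 57 g - 73 = \left(-57\right) \left(-68\right) - 73 = 3876 - 73 = 3803$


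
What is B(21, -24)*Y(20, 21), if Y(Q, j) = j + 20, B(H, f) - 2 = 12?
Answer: 574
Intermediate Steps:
B(H, f) = 14 (B(H, f) = 2 + 12 = 14)
Y(Q, j) = 20 + j
B(21, -24)*Y(20, 21) = 14*(20 + 21) = 14*41 = 574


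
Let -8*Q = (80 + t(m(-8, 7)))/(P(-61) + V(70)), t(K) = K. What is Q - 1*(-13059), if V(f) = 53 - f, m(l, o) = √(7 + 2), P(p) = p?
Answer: 8148899/624 ≈ 13059.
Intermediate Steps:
m(l, o) = 3 (m(l, o) = √9 = 3)
Q = 83/624 (Q = -(80 + 3)/(8*(-61 + (53 - 1*70))) = -83/(8*(-61 + (53 - 70))) = -83/(8*(-61 - 17)) = -83/(8*(-78)) = -83*(-1)/(8*78) = -⅛*(-83/78) = 83/624 ≈ 0.13301)
Q - 1*(-13059) = 83/624 - 1*(-13059) = 83/624 + 13059 = 8148899/624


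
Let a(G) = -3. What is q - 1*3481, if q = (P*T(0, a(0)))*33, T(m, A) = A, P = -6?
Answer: -2887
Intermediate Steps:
q = 594 (q = -6*(-3)*33 = 18*33 = 594)
q - 1*3481 = 594 - 1*3481 = 594 - 3481 = -2887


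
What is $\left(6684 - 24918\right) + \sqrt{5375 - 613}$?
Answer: $-18234 + \sqrt{4762} \approx -18165.0$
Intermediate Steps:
$\left(6684 - 24918\right) + \sqrt{5375 - 613} = -18234 + \sqrt{4762}$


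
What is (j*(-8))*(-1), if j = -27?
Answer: -216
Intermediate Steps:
(j*(-8))*(-1) = -27*(-8)*(-1) = 216*(-1) = -216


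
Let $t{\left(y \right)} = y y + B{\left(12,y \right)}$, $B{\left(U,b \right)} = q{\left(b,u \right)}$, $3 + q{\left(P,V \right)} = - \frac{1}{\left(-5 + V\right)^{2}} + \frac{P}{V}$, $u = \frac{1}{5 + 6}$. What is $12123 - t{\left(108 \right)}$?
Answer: $- \frac{2116895}{2916} \approx -725.96$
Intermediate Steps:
$u = \frac{1}{11} \approx 0.090909$
$q{\left(P,V \right)} = -3 - \frac{1}{\left(-5 + V\right)^{2}} + \frac{P}{V}$ ($q{\left(P,V \right)} = -3 + \left(- \frac{1}{\left(-5 + V\right)^{2}} + \frac{P}{V}\right) = -3 - \frac{1}{\left(-5 + V\right)^{2}} + \frac{P}{V}$)
$B{\left(U,b \right)} = - \frac{8869}{2916} + 11 b$ ($B{\left(U,b \right)} = -3 - \frac{1}{\left(-5 + \frac{1}{11}\right)^{2}} + b \frac{1}{\frac{1}{11}} = -3 - \frac{1}{\frac{2916}{121}} + b 11 = -3 - \frac{121}{2916} + 11 b = - \frac{8869}{2916} + 11 b$)
$t{\left(y \right)} = - \frac{8869}{2916} + y^{2} + 11 y$ ($t{\left(y \right)} = y y + \left(- \frac{8869}{2916} + 11 y\right) = y^{2} + \left(- \frac{8869}{2916} + 11 y\right) = - \frac{8869}{2916} + y^{2} + 11 y$)
$12123 - t{\left(108 \right)} = 12123 - \left(- \frac{8869}{2916} + 108^{2} + 11 \cdot 108\right) = 12123 - \left(- \frac{8869}{2916} + 11664 + 1188\right) = 12123 - \frac{37467563}{2916} = - \frac{2116895}{2916}$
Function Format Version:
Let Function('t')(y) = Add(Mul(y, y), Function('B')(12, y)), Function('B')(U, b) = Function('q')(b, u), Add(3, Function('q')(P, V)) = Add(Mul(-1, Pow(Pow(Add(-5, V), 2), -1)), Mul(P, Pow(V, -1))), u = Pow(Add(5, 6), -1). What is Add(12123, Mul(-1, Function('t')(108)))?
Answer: Rational(-2116895, 2916) ≈ -725.96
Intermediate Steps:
u = Rational(1, 11) (u = Pow(11, -1) = Rational(1, 11) ≈ 0.090909)
Function('q')(P, V) = Add(-3, Mul(-1, Pow(Add(-5, V), -2)), Mul(P, Pow(V, -1))) (Function('q')(P, V) = Add(-3, Add(Mul(-1, Pow(Pow(Add(-5, V), 2), -1)), Mul(P, Pow(V, -1)))) = Add(-3, Add(Mul(-1, Pow(Add(-5, V), -2)), Mul(P, Pow(V, -1)))) = Add(-3, Mul(-1, Pow(Add(-5, V), -2)), Mul(P, Pow(V, -1))))
Function('B')(U, b) = Add(Rational(-8869, 2916), Mul(11, b)) (Function('B')(U, b) = Add(-3, Mul(-1, Pow(Add(-5, Rational(1, 11)), -2)), Mul(b, Pow(Rational(1, 11), -1))) = Add(-3, Mul(-1, Pow(Rational(-54, 11), -2)), Mul(b, 11)) = Add(-3, Mul(-1, Rational(121, 2916)), Mul(11, b)) = Add(-3, Rational(-121, 2916), Mul(11, b)) = Add(Rational(-8869, 2916), Mul(11, b)))
Function('t')(y) = Add(Rational(-8869, 2916), Pow(y, 2), Mul(11, y)) (Function('t')(y) = Add(Mul(y, y), Add(Rational(-8869, 2916), Mul(11, y))) = Add(Pow(y, 2), Add(Rational(-8869, 2916), Mul(11, y))) = Add(Rational(-8869, 2916), Pow(y, 2), Mul(11, y)))
Add(12123, Mul(-1, Function('t')(108))) = Add(12123, Mul(-1, Add(Rational(-8869, 2916), Pow(108, 2), Mul(11, 108)))) = Add(12123, Mul(-1, Add(Rational(-8869, 2916), 11664, 1188))) = Add(12123, Mul(-1, Rational(37467563, 2916))) = Add(12123, Rational(-37467563, 2916)) = Rational(-2116895, 2916)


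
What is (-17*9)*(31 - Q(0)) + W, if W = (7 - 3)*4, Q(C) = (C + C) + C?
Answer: -4727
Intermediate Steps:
Q(C) = 3*C (Q(C) = 2*C + C = 3*C)
W = 16 (W = 4*4 = 16)
(-17*9)*(31 - Q(0)) + W = (-17*9)*(31 - 3*0) + 16 = -153*(31 - 1*0) + 16 = -153*(31 + 0) + 16 = -153*31 + 16 = -4743 + 16 = -4727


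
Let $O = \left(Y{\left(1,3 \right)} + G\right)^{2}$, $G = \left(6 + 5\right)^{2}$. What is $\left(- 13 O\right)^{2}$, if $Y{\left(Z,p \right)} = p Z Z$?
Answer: $39955212544$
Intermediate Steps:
$Y{\left(Z,p \right)} = p Z^{2}$ ($Y{\left(Z,p \right)} = Z p Z = p Z^{2}$)
$G = 121$ ($G = 11^{2} = 121$)
$O = 15376$ ($O = \left(3 \cdot 1^{2} + 121\right)^{2} = \left(3 \cdot 1 + 121\right)^{2} = \left(3 + 121\right)^{2} = 124^{2} = 15376$)
$\left(- 13 O\right)^{2} = \left(\left(-13\right) 15376\right)^{2} = \left(-199888\right)^{2} = 39955212544$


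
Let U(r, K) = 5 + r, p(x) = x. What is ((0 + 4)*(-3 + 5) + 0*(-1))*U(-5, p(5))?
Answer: 0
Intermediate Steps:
((0 + 4)*(-3 + 5) + 0*(-1))*U(-5, p(5)) = ((0 + 4)*(-3 + 5) + 0*(-1))*(5 - 5) = (4*2 + 0)*0 = (8 + 0)*0 = 8*0 = 0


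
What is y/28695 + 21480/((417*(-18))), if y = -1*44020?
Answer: -10519808/2393163 ≈ -4.3958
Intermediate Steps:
y = -44020
y/28695 + 21480/((417*(-18))) = -44020/28695 + 21480/((417*(-18))) = -44020*1/28695 + 21480/(-7506) = -8804/5739 + 21480*(-1/7506) = -8804/5739 - 3580/1251 = -10519808/2393163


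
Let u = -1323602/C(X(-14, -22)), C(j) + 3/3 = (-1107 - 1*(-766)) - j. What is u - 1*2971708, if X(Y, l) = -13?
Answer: -139481190/47 ≈ -2.9677e+6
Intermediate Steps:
C(j) = -342 - j (C(j) = -1 + ((-1107 - 1*(-766)) - j) = -1 + ((-1107 + 766) - j) = -1 + (-341 - j) = -342 - j)
u = 189086/47 (u = -1323602/(-342 - 1*(-13)) = -1323602/(-342 + 13) = -1323602/(-329) = -1323602*(-1/329) = 189086/47 ≈ 4023.1)
u - 1*2971708 = 189086/47 - 1*2971708 = 189086/47 - 2971708 = -139481190/47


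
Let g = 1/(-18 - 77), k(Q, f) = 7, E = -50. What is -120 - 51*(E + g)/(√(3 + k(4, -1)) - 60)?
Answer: -5546406/34105 - 242301*√10/341050 ≈ -164.87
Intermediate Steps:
g = -1/95 (g = 1/(-95) = -1/95 ≈ -0.010526)
-120 - 51*(E + g)/(√(3 + k(4, -1)) - 60) = -120 - 51*(-50 - 1/95)/(√(3 + 7) - 60) = -120 - (-242301)/(95*(√10 - 60)) = -120 - (-242301)/(95*(-60 + √10)) = -120 + 242301/(95*(-60 + √10))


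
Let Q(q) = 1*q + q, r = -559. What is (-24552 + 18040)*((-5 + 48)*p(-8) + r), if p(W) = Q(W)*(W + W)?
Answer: -68043888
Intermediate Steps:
Q(q) = 2*q (Q(q) = q + q = 2*q)
p(W) = 4*W² (p(W) = (2*W)*(W + W) = (2*W)*(2*W) = 4*W²)
(-24552 + 18040)*((-5 + 48)*p(-8) + r) = (-24552 + 18040)*((-5 + 48)*(4*(-8)²) - 559) = -6512*(43*(4*64) - 559) = -6512*(43*256 - 559) = -6512*(11008 - 559) = -6512*10449 = -68043888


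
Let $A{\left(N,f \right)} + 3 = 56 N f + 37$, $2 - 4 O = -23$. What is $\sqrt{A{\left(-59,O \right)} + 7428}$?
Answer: $2 i \sqrt{3297} \approx 114.84 i$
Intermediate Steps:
$O = \frac{25}{4}$ ($O = \frac{1}{2} - - \frac{23}{4} = \frac{1}{2} + \frac{23}{4} = \frac{25}{4} \approx 6.25$)
$A{\left(N,f \right)} = 34 + 56 N f$ ($A{\left(N,f \right)} = -3 + \left(56 N f + 37\right) = -3 + \left(37 + 56 N f\right) = 34 + 56 N f$)
$\sqrt{A{\left(-59,O \right)} + 7428} = \sqrt{\left(34 + 56 \left(-59\right) \frac{25}{4}\right) + 7428} = \sqrt{\left(34 - 20650\right) + 7428} = \sqrt{-20616 + 7428} = \sqrt{-13188} = 2 i \sqrt{3297}$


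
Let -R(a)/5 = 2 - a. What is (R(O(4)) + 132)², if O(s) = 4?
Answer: 20164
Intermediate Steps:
R(a) = -10 + 5*a (R(a) = -5*(2 - a) = -10 + 5*a)
(R(O(4)) + 132)² = ((-10 + 5*4) + 132)² = ((-10 + 20) + 132)² = (10 + 132)² = 142² = 20164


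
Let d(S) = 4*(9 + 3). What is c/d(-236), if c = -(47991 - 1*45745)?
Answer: -1123/24 ≈ -46.792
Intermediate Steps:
d(S) = 48 (d(S) = 4*12 = 48)
c = -2246 (c = -(47991 - 45745) = -1*2246 = -2246)
c/d(-236) = -2246/48 = -2246*1/48 = -1123/24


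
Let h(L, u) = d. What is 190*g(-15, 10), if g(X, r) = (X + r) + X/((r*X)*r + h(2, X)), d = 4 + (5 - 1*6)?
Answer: -473100/499 ≈ -948.10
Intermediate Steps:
d = 3 (d = 4 + (5 - 6) = 4 - 1 = 3)
h(L, u) = 3
g(X, r) = X + r + X/(3 + X*r²) (g(X, r) = (X + r) + X/((r*X)*r + 3) = (X + r) + X/((X*r)*r + 3) = (X + r) + X/(X*r² + 3) = (X + r) + X/(3 + X*r²) = X + r + X/(3 + X*r²))
190*g(-15, 10) = 190*((3*10 + 4*(-15) - 15*10³ + (-15)²*10²)/(3 - 15*10²)) = 190*((30 - 60 - 15*1000 + 225*100)/(3 - 15*100)) = 190*((30 - 60 - 15000 + 22500)/(3 - 1500)) = 190*(7470/(-1497)) = 190*(-1/1497*7470) = 190*(-2490/499) = -473100/499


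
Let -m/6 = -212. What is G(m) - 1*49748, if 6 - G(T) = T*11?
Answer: -63734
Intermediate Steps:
m = 1272 (m = -6*(-212) = 1272)
G(T) = 6 - 11*T (G(T) = 6 - T*11 = 6 - 11*T)
G(m) - 1*49748 = (6 - 11*1272) - 1*49748 = (6 - 13992) - 49748 = -13986 - 49748 = -63734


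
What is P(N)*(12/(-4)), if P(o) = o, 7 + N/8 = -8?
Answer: 360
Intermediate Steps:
N = -120 (N = -56 + 8*(-8) = -56 - 64 = -120)
P(N)*(12/(-4)) = -1440/(-4) = -1440*(-1)/4 = -120*(-3) = 360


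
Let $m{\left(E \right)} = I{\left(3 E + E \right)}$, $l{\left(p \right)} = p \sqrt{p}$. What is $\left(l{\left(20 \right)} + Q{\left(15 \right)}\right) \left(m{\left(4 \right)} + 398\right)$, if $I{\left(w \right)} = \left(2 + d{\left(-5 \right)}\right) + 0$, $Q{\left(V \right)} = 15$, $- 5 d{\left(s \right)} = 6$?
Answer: $5982 + 15952 \sqrt{5} \approx 41652.0$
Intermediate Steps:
$d{\left(s \right)} = - \frac{6}{5}$ ($d{\left(s \right)} = \left(- \frac{1}{5}\right) 6 = - \frac{6}{5}$)
$l{\left(p \right)} = p^{\frac{3}{2}}$
$I{\left(w \right)} = \frac{4}{5}$ ($I{\left(w \right)} = \left(2 - \frac{6}{5}\right) + 0 = \frac{4}{5} + 0 = \frac{4}{5}$)
$m{\left(E \right)} = \frac{4}{5}$
$\left(l{\left(20 \right)} + Q{\left(15 \right)}\right) \left(m{\left(4 \right)} + 398\right) = \left(20^{\frac{3}{2}} + 15\right) \left(\frac{4}{5} + 398\right) = \left(40 \sqrt{5} + 15\right) \frac{1994}{5} = \left(15 + 40 \sqrt{5}\right) \frac{1994}{5} = 5982 + 15952 \sqrt{5}$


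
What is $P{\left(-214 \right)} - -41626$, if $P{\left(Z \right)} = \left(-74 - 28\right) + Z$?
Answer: $41310$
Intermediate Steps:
$P{\left(Z \right)} = -102 + Z$
$P{\left(-214 \right)} - -41626 = \left(-102 - 214\right) - -41626 = -316 + 41626 = 41310$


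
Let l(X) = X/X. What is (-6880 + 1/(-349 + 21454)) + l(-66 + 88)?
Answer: -145181294/21105 ≈ -6879.0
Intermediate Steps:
l(X) = 1
(-6880 + 1/(-349 + 21454)) + l(-66 + 88) = (-6880 + 1/(-349 + 21454)) + 1 = (-6880 + 1/21105) + 1 = -145202399/21105 + 1 = -145181294/21105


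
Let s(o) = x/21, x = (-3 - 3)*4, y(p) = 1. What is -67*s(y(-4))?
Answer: 536/7 ≈ 76.571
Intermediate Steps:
x = -24 (x = -6*4 = -24)
s(o) = -8/7 (s(o) = -24/21 = -24*1/21 = -8/7)
-67*s(y(-4)) = -67*(-8/7) = 536/7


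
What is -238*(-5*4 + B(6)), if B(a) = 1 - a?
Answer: 5950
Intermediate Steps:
-238*(-5*4 + B(6)) = -238*(-5*4 + (1 - 1*6)) = -238*(-1*20 + (1 - 6)) = -238*(-20 - 5) = -238*(-25) = 5950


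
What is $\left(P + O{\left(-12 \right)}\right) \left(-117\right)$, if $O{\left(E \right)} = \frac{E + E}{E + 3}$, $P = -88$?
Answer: $9984$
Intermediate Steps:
$O{\left(E \right)} = \frac{2 E}{3 + E}$
$\left(P + O{\left(-12 \right)}\right) \left(-117\right) = \left(-88 + 2 \left(-12\right) \frac{1}{3 - 12}\right) \left(-117\right) = \left(-88 + 2 \left(-12\right) \frac{1}{-9}\right) \left(-117\right) = \left(-88 + 2 \left(-12\right) \left(- \frac{1}{9}\right)\right) \left(-117\right) = \left(-88 + \frac{8}{3}\right) \left(-117\right) = \left(- \frac{256}{3}\right) \left(-117\right) = 9984$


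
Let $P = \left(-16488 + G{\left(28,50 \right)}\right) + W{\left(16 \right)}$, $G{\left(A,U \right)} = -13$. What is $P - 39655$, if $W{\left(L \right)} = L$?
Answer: $-56140$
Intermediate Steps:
$P = -16485$ ($P = \left(-16488 - 13\right) + 16 = -16501 + 16 = -16485$)
$P - 39655 = -16485 - 39655 = -56140$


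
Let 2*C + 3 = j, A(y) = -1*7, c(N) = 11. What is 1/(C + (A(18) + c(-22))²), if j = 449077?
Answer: 1/224553 ≈ 4.4533e-6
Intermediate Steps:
A(y) = -7
C = 224537 (C = -3/2 + (½)*449077 = -3/2 + 449077/2 = 224537)
1/(C + (A(18) + c(-22))²) = 1/(224537 + (-7 + 11)²) = 1/(224537 + 4²) = 1/(224537 + 16) = 1/224553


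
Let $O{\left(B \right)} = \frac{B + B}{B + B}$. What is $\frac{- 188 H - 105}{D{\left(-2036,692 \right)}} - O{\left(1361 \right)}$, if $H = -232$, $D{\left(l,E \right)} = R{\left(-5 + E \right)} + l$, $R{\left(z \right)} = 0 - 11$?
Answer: $- \frac{45558}{2047} \approx -22.256$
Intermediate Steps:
$R{\left(z \right)} = -11$
$D{\left(l,E \right)} = -11 + l$
$O{\left(B \right)} = 1$ ($O{\left(B \right)} = \frac{2 B}{2 B} = 2 B \frac{1}{2 B} = 1$)
$\frac{- 188 H - 105}{D{\left(-2036,692 \right)}} - O{\left(1361 \right)} = \frac{\left(-188\right) \left(-232\right) - 105}{-11 - 2036} - 1 = \frac{43616 - 105}{-2047} - 1 = 43511 \left(- \frac{1}{2047}\right) - 1 = - \frac{43511}{2047} - 1 = - \frac{45558}{2047}$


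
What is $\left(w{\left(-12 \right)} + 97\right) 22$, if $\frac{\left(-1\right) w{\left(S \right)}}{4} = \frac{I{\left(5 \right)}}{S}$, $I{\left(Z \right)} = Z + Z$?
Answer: $\frac{6622}{3} \approx 2207.3$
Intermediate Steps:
$I{\left(Z \right)} = 2 Z$
$w{\left(S \right)} = - \frac{40}{S}$ ($w{\left(S \right)} = - 4 \frac{2 \cdot 5}{S} = - 4 \frac{10}{S} = - \frac{40}{S}$)
$\left(w{\left(-12 \right)} + 97\right) 22 = \left(- \frac{40}{-12} + 97\right) 22 = \left(\left(-40\right) \left(- \frac{1}{12}\right) + 97\right) 22 = \left(\frac{10}{3} + 97\right) 22 = \frac{301}{3} \cdot 22 = \frac{6622}{3}$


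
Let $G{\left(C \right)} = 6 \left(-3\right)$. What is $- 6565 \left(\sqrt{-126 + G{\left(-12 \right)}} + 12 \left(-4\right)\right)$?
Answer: $315120 - 78780 i \approx 3.1512 \cdot 10^{5} - 78780.0 i$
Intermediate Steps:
$G{\left(C \right)} = -18$
$- 6565 \left(\sqrt{-126 + G{\left(-12 \right)}} + 12 \left(-4\right)\right) = - 6565 \left(\sqrt{-126 - 18} + 12 \left(-4\right)\right) = - 6565 \left(\sqrt{-144} - 48\right) = - 6565 \left(12 i - 48\right) = - 6565 \left(-48 + 12 i\right) = 315120 - 78780 i$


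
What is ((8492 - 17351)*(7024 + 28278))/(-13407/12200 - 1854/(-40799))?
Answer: 51888618343526800/174791131 ≈ 2.9686e+8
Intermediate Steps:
((8492 - 17351)*(7024 + 28278))/(-13407/12200 - 1854/(-40799)) = (-8859*35302)/(-13407*1/12200 - 1854*(-1/40799)) = -312740418/(-13407/12200 + 1854/40799) = -312740418/(-524373393/497747800) = -312740418*(-497747800/524373393) = 51888618343526800/174791131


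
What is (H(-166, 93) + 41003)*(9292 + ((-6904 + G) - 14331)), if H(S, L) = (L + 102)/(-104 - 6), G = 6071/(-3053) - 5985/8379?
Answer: -32897132800515/67166 ≈ -4.8979e+8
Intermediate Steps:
G = -57762/21371 (G = 6071*(-1/3053) - 5985*1/8379 = -6071/3053 - 5/7 = -57762/21371 ≈ -2.7028)
H(S, L) = -51/55 - L/110 (H(S, L) = (102 + L)/(-110) = (102 + L)*(-1/110) = -51/55 - L/110)
(H(-166, 93) + 41003)*(9292 + ((-6904 + G) - 14331)) = ((-51/55 - 1/110*93) + 41003)*(9292 + ((-6904 - 57762/21371) - 14331)) = ((-51/55 - 93/110) + 41003)*(9292 + (-147603146/21371 - 14331)) = (-39/22 + 41003)*(9292 - 453870947/21371) = (902027/22)*(-255291615/21371) = -32897132800515/67166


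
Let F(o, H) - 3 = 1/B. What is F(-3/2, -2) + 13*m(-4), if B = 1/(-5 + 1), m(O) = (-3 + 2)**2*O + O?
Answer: -105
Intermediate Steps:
m(O) = 2*O (m(O) = (-1)**2*O + O = 1*O + O = O + O = 2*O)
B = -1/4 (B = 1/(-4) = -1/4 ≈ -0.25000)
F(o, H) = -1 (F(o, H) = 3 + 1/(-1/4) = 3 - 4 = -1)
F(-3/2, -2) + 13*m(-4) = -1 + 13*(2*(-4)) = -1 + 13*(-8) = -1 - 104 = -105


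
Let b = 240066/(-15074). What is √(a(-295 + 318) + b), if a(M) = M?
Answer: √401857766/7537 ≈ 2.6597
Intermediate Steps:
b = -120033/7537 (b = 240066*(-1/15074) = -120033/7537 ≈ -15.926)
√(a(-295 + 318) + b) = √((-295 + 318) - 120033/7537) = √(23 - 120033/7537) = √(53318/7537) = √401857766/7537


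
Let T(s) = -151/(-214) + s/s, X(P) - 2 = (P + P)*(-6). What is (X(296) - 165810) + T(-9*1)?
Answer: -36242675/214 ≈ -1.6936e+5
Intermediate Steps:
X(P) = 2 - 12*P (X(P) = 2 + (P + P)*(-6) = 2 + (2*P)*(-6) = 2 - 12*P)
T(s) = 365/214 (T(s) = -151*(-1/214) + 1 = 151/214 + 1 = 365/214)
(X(296) - 165810) + T(-9*1) = ((2 - 12*296) - 165810) + 365/214 = ((2 - 3552) - 165810) + 365/214 = (-3550 - 165810) + 365/214 = -169360 + 365/214 = -36242675/214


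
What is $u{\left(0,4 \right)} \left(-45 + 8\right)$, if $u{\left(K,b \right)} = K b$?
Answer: $0$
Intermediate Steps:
$u{\left(0,4 \right)} \left(-45 + 8\right) = 0 \cdot 4 \left(-45 + 8\right) = 0 \left(-37\right) = 0$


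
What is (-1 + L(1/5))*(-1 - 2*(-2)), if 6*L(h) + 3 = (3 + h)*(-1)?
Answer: -61/10 ≈ -6.1000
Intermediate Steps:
L(h) = -1 - h/6 (L(h) = -½ + ((3 + h)*(-1))/6 = -½ + (-3 - h)/6 = -½ + (-½ - h/6) = -1 - h/6)
(-1 + L(1/5))*(-1 - 2*(-2)) = (-1 + (-1 - ⅙/5))*(-1 - 2*(-2)) = (-1 + (-1 - ⅙*⅕))*(-1 + 4) = (-1 + (-1 - 1/30))*3 = (-1 - 31/30)*3 = -61/30*3 = -61/10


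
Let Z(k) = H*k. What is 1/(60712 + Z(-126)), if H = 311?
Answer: 1/21526 ≈ 4.6455e-5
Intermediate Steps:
Z(k) = 311*k
1/(60712 + Z(-126)) = 1/(60712 + 311*(-126)) = 1/(60712 - 39186) = 1/21526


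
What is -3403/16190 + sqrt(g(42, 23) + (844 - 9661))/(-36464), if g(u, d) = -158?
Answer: -3403/16190 - 5*I*sqrt(359)/36464 ≈ -0.21019 - 0.0025981*I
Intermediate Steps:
-3403/16190 + sqrt(g(42, 23) + (844 - 9661))/(-36464) = -3403/16190 + sqrt(-158 + (844 - 9661))/(-36464) = -3403*1/16190 + sqrt(-158 - 8817)*(-1/36464) = -3403/16190 + sqrt(-8975)*(-1/36464) = -3403/16190 + (5*I*sqrt(359))*(-1/36464) = -3403/16190 - 5*I*sqrt(359)/36464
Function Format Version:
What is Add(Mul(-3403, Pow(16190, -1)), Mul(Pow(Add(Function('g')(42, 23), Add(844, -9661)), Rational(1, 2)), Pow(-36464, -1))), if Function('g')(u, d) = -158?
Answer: Add(Rational(-3403, 16190), Mul(Rational(-5, 36464), I, Pow(359, Rational(1, 2)))) ≈ Add(-0.21019, Mul(-0.0025981, I))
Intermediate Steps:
Add(Mul(-3403, Pow(16190, -1)), Mul(Pow(Add(Function('g')(42, 23), Add(844, -9661)), Rational(1, 2)), Pow(-36464, -1))) = Add(Mul(-3403, Pow(16190, -1)), Mul(Pow(Add(-158, Add(844, -9661)), Rational(1, 2)), Pow(-36464, -1))) = Add(Mul(-3403, Rational(1, 16190)), Mul(Pow(Add(-158, -8817), Rational(1, 2)), Rational(-1, 36464))) = Add(Rational(-3403, 16190), Mul(Pow(-8975, Rational(1, 2)), Rational(-1, 36464))) = Add(Rational(-3403, 16190), Mul(Mul(5, I, Pow(359, Rational(1, 2))), Rational(-1, 36464))) = Add(Rational(-3403, 16190), Mul(Rational(-5, 36464), I, Pow(359, Rational(1, 2))))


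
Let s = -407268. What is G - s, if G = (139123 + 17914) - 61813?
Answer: 502492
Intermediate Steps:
G = 95224 (G = 157037 - 61813 = 95224)
G - s = 95224 - 1*(-407268) = 95224 + 407268 = 502492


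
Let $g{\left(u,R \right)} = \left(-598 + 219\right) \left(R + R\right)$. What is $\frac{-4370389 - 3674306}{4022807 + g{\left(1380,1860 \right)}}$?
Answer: $- \frac{8044695}{2612927} \approx -3.0788$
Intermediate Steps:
$g{\left(u,R \right)} = - 758 R$ ($g{\left(u,R \right)} = - 379 \cdot 2 R = - 758 R$)
$\frac{-4370389 - 3674306}{4022807 + g{\left(1380,1860 \right)}} = \frac{-4370389 - 3674306}{4022807 - 1409880} = - \frac{8044695}{4022807 - 1409880} = - \frac{8044695}{2612927}$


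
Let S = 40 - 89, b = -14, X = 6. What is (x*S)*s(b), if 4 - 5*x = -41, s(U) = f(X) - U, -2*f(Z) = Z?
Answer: -4851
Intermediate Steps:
f(Z) = -Z/2
s(U) = -3 - U (s(U) = -½*6 - U = -3 - U)
S = -49
x = 9 (x = ⅘ - ⅕*(-41) = ⅘ + 41/5 = 9)
(x*S)*s(b) = (9*(-49))*(-3 - 1*(-14)) = -441*(-3 + 14) = -441*11 = -4851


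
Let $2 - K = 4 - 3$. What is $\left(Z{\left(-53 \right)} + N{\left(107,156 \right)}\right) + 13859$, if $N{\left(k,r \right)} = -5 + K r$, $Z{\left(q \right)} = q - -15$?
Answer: $13972$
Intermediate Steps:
$K = 1$ ($K = 2 - \left(4 - 3\right) = 2 - 1 = 1$)
$Z{\left(q \right)} = 15 + q$ ($Z{\left(q \right)} = q + 15 = 15 + q$)
$N{\left(k,r \right)} = -5 + r$ ($N{\left(k,r \right)} = -5 + 1 r = -5 + r$)
$\left(Z{\left(-53 \right)} + N{\left(107,156 \right)}\right) + 13859 = \left(\left(15 - 53\right) + \left(-5 + 156\right)\right) + 13859 = \left(-38 + 151\right) + 13859 = 113 + 13859 = 13972$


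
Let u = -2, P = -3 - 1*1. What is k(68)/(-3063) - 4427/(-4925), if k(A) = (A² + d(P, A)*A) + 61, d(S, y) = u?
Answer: -8843924/15085275 ≈ -0.58626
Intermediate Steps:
P = -4 (P = -3 - 1 = -4)
d(S, y) = -2
k(A) = 61 + A² - 2*A (k(A) = (A² - 2*A) + 61 = 61 + A² - 2*A)
k(68)/(-3063) - 4427/(-4925) = (61 + 68² - 2*68)/(-3063) - 4427/(-4925) = (61 + 4624 - 136)*(-1/3063) - 4427*(-1/4925) = 4549*(-1/3063) + 4427/4925 = -4549/3063 + 4427/4925 = -8843924/15085275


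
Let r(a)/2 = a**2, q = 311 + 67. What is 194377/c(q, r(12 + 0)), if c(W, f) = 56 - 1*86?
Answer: -194377/30 ≈ -6479.2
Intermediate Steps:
q = 378
r(a) = 2*a**2
c(W, f) = -30 (c(W, f) = 56 - 86 = -30)
194377/c(q, r(12 + 0)) = 194377/(-30) = 194377*(-1/30) = -194377/30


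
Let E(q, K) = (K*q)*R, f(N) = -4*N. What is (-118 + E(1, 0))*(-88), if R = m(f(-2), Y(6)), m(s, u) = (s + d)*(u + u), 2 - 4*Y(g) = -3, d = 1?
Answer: 10384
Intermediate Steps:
Y(g) = 5/4 (Y(g) = ½ - ¼*(-3) = ½ + ¾ = 5/4)
m(s, u) = 2*u*(1 + s) (m(s, u) = (s + 1)*(u + u) = (1 + s)*(2*u) = 2*u*(1 + s))
R = 45/2 (R = 2*(5/4)*(1 - 4*(-2)) = 2*(5/4)*(1 + 8) = 2*(5/4)*9 = 45/2 ≈ 22.500)
E(q, K) = 45*K*q/2 (E(q, K) = (K*q)*(45/2) = 45*K*q/2)
(-118 + E(1, 0))*(-88) = (-118 + (45/2)*0*1)*(-88) = (-118 + 0)*(-88) = -118*(-88) = 10384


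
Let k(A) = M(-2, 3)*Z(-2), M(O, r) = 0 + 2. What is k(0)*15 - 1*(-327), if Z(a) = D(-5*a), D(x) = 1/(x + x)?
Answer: 657/2 ≈ 328.50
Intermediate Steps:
M(O, r) = 2
D(x) = 1/(2*x)
Z(a) = -1/(10*a) (Z(a) = 1/(2*((-5*a))) = (-1/(5*a))/2 = -1/(10*a))
k(A) = ⅒ (k(A) = 2*(-⅒/(-2)) = 2*(-⅒*(-½)) = 2*(1/20) = ⅒)
k(0)*15 - 1*(-327) = (⅒)*15 - 1*(-327) = 3/2 + 327 = 657/2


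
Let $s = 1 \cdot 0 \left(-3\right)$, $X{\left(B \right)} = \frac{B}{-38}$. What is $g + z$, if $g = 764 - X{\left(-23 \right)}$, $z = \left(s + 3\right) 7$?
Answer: $\frac{29807}{38} \approx 784.39$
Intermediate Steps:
$X{\left(B \right)} = - \frac{B}{38}$ ($X{\left(B \right)} = B \left(- \frac{1}{38}\right) = - \frac{B}{38}$)
$s = 0$ ($s = 0 \left(-3\right) = 0$)
$z = 21$ ($z = \left(0 + 3\right) 7 = 3 \cdot 7 = 21$)
$g = \frac{29009}{38}$ ($g = 764 - \left(- \frac{1}{38}\right) \left(-23\right) = 764 - \frac{23}{38} = \frac{29009}{38} \approx 763.39$)
$g + z = \frac{29009}{38} + 21 = \frac{29807}{38}$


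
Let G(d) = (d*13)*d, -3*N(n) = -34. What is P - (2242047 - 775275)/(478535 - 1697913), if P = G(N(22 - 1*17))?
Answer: 9169006766/5487201 ≈ 1671.0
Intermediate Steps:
N(n) = 34/3 (N(n) = -⅓*(-34) = 34/3)
G(d) = 13*d² (G(d) = (13*d)*d = 13*d²)
P = 15028/9 (P = 13*(34/3)² = 13*(1156/9) = 15028/9 ≈ 1669.8)
P - (2242047 - 775275)/(478535 - 1697913) = 15028/9 - (2242047 - 775275)/(478535 - 1697913) = 15028/9 - 1466772/(-1219378) = 15028/9 - 1466772*(-1)/1219378 = 15028/9 - 1*(-733386/609689) = 15028/9 + 733386/609689 = 9169006766/5487201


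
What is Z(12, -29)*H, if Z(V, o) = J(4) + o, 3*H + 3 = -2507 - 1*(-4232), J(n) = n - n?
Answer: -16646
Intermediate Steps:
J(n) = 0
H = 574 (H = -1 + (-2507 - 1*(-4232))/3 = -1 + (-2507 + 4232)/3 = -1 + (1/3)*1725 = -1 + 575 = 574)
Z(V, o) = o (Z(V, o) = 0 + o = o)
Z(12, -29)*H = -29*574 = -16646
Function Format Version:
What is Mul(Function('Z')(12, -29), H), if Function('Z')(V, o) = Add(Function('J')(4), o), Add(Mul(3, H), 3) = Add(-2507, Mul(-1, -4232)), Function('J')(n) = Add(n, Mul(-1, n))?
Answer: -16646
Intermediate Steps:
Function('J')(n) = 0
H = 574 (H = Add(-1, Mul(Rational(1, 3), Add(-2507, Mul(-1, -4232)))) = Add(-1, Mul(Rational(1, 3), Add(-2507, 4232))) = Add(-1, Mul(Rational(1, 3), 1725)) = Add(-1, 575) = 574)
Function('Z')(V, o) = o (Function('Z')(V, o) = Add(0, o) = o)
Mul(Function('Z')(12, -29), H) = Mul(-29, 574) = -16646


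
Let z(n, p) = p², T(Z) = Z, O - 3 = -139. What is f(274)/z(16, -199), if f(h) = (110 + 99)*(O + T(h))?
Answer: 28842/39601 ≈ 0.72832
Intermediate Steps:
O = -136 (O = 3 - 139 = -136)
f(h) = -28424 + 209*h (f(h) = (110 + 99)*(-136 + h) = 209*(-136 + h) = -28424 + 209*h)
f(274)/z(16, -199) = (-28424 + 209*274)/((-199)²) = (-28424 + 57266)/39601 = 28842*(1/39601) = 28842/39601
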